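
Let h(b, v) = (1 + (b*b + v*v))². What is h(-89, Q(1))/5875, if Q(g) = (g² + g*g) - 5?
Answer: 62900761/5875 ≈ 10707.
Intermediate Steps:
Q(g) = -5 + 2*g² (Q(g) = (g² + g²) - 5 = 2*g² - 5 = -5 + 2*g²)
h(b, v) = (1 + b² + v²)² (h(b, v) = (1 + (b² + v²))² = (1 + b² + v²)²)
h(-89, Q(1))/5875 = (1 + (-89)² + (-5 + 2*1²)²)²/5875 = (1 + 7921 + (-5 + 2*1)²)²*(1/5875) = (1 + 7921 + (-5 + 2)²)²*(1/5875) = (1 + 7921 + (-3)²)²*(1/5875) = (1 + 7921 + 9)²*(1/5875) = 7931²*(1/5875) = 62900761*(1/5875) = 62900761/5875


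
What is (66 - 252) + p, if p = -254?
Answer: -440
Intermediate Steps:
(66 - 252) + p = (66 - 252) - 254 = -186 - 254 = -440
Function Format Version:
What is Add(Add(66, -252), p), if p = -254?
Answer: -440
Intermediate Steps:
Add(Add(66, -252), p) = Add(Add(66, -252), -254) = Add(-186, -254) = -440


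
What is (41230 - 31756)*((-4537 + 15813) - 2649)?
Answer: 81732198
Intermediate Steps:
(41230 - 31756)*((-4537 + 15813) - 2649) = 9474*(11276 - 2649) = 9474*8627 = 81732198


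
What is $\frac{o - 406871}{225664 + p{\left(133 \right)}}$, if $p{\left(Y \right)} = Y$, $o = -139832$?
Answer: $- \frac{546703}{225797} \approx -2.4212$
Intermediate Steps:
$\frac{o - 406871}{225664 + p{\left(133 \right)}} = \frac{-139832 - 406871}{225664 + 133} = - \frac{546703}{225797}$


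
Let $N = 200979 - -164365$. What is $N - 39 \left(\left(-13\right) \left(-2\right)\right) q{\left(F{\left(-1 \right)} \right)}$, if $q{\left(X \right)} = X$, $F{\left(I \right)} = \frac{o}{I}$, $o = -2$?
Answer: $363316$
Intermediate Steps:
$F{\left(I \right)} = - \frac{2}{I}$
$N = 365344$ ($N = 200979 + 164365 = 365344$)
$N - 39 \left(\left(-13\right) \left(-2\right)\right) q{\left(F{\left(-1 \right)} \right)} = 365344 - 39 \left(\left(-13\right) \left(-2\right)\right) \left(- \frac{2}{-1}\right) = 365344 - 39 \cdot 26 \left(\left(-2\right) \left(-1\right)\right) = 365344 - 1014 \cdot 2 = 365344 - 2028 = 363316$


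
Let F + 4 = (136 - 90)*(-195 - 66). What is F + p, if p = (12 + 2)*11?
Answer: -11856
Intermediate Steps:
p = 154 (p = 14*11 = 154)
F = -12010 (F = -4 + (136 - 90)*(-195 - 66) = -4 + 46*(-261) = -4 - 12006 = -12010)
F + p = -12010 + 154 = -11856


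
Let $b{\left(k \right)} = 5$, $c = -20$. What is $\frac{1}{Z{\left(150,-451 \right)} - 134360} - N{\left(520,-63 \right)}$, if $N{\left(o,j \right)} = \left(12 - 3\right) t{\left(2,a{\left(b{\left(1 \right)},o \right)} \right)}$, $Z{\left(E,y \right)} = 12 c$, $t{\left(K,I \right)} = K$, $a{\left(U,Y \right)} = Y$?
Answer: $- \frac{2422801}{134600} \approx -18.0$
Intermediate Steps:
$Z{\left(E,y \right)} = -240$ ($Z{\left(E,y \right)} = 12 \left(-20\right) = -240$)
$N{\left(o,j \right)} = 18$ ($N{\left(o,j \right)} = \left(12 - 3\right) 2 = 9 \cdot 2 = 18$)
$\frac{1}{Z{\left(150,-451 \right)} - 134360} - N{\left(520,-63 \right)} = \frac{1}{-240 - 134360} - 18 = \frac{1}{-134600} - 18 = - \frac{1}{134600} - 18 = - \frac{2422801}{134600}$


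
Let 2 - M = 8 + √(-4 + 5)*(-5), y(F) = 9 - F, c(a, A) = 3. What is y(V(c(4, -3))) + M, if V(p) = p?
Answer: 5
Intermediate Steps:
M = -1 (M = 2 - (8 + √(-4 + 5)*(-5)) = 2 - (8 + √1*(-5)) = 2 - (8 + 1*(-5)) = 2 - (8 - 5) = 2 - 1*3 = 2 - 3 = -1)
y(V(c(4, -3))) + M = (9 - 1*3) - 1 = (9 - 3) - 1 = 6 - 1 = 5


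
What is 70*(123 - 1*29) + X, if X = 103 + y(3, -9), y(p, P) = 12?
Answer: 6695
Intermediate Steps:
X = 115 (X = 103 + 12 = 115)
70*(123 - 1*29) + X = 70*(123 - 1*29) + 115 = 70*(123 - 29) + 115 = 70*94 + 115 = 6580 + 115 = 6695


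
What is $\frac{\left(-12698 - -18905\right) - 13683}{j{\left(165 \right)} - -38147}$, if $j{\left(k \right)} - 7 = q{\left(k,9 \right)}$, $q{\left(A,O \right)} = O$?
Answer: $- \frac{2492}{12721} \approx -0.1959$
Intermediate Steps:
$j{\left(k \right)} = 16$ ($j{\left(k \right)} = 7 + 9 = 16$)
$\frac{\left(-12698 - -18905\right) - 13683}{j{\left(165 \right)} - -38147} = \frac{\left(-12698 - -18905\right) - 13683}{16 - -38147} = \frac{\left(-12698 + 18905\right) - 13683}{16 + 38147} = \frac{6207 - 13683}{38163} = \left(-7476\right) \frac{1}{38163} = - \frac{2492}{12721}$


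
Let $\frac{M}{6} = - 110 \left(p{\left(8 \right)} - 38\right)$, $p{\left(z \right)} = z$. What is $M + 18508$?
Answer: $38308$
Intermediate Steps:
$M = 19800$ ($M = 6 \left(- 110 \left(8 - 38\right)\right) = 6 \left(\left(-110\right) \left(-30\right)\right) = 6 \cdot 3300 = 19800$)
$M + 18508 = 19800 + 18508 = 38308$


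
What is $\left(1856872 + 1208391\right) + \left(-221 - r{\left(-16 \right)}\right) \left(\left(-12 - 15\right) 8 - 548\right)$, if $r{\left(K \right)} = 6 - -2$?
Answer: $3240219$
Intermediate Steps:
$r{\left(K \right)} = 8$ ($r{\left(K \right)} = 6 + 2 = 8$)
$\left(1856872 + 1208391\right) + \left(-221 - r{\left(-16 \right)}\right) \left(\left(-12 - 15\right) 8 - 548\right) = \left(1856872 + 1208391\right) + \left(-221 - 8\right) \left(\left(-12 - 15\right) 8 - 548\right) = 3065263 + \left(-221 - 8\right) \left(\left(-27\right) 8 - 548\right) = 3065263 - 229 \left(-216 - 548\right) = 3065263 - -174956 = 3065263 + 174956 = 3240219$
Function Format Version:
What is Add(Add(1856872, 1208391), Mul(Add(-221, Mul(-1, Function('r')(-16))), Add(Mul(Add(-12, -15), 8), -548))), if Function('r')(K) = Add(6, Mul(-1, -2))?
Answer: 3240219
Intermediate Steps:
Function('r')(K) = 8 (Function('r')(K) = Add(6, 2) = 8)
Add(Add(1856872, 1208391), Mul(Add(-221, Mul(-1, Function('r')(-16))), Add(Mul(Add(-12, -15), 8), -548))) = Add(Add(1856872, 1208391), Mul(Add(-221, Mul(-1, 8)), Add(Mul(Add(-12, -15), 8), -548))) = Add(3065263, Mul(Add(-221, -8), Add(Mul(-27, 8), -548))) = Add(3065263, Mul(-229, Add(-216, -548))) = Add(3065263, Mul(-229, -764)) = Add(3065263, 174956) = 3240219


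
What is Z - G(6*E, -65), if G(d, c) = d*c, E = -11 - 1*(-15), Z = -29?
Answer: 1531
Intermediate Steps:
E = 4 (E = -11 + 15 = 4)
G(d, c) = c*d
Z - G(6*E, -65) = -29 - (-65)*6*4 = -29 - (-65)*24 = -29 - 1*(-1560) = -29 + 1560 = 1531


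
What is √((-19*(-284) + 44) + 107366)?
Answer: 3*√12534 ≈ 335.87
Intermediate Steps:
√((-19*(-284) + 44) + 107366) = √((5396 + 44) + 107366) = √(5440 + 107366) = √112806 = 3*√12534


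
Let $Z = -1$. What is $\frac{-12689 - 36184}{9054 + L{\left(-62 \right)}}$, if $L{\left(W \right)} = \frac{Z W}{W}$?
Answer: $- \frac{4443}{823} \approx -5.3985$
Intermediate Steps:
$L{\left(W \right)} = -1$ ($L{\left(W \right)} = \frac{\left(-1\right) W}{W} = -1$)
$\frac{-12689 - 36184}{9054 + L{\left(-62 \right)}} = \frac{-12689 - 36184}{9054 - 1} = - \frac{48873}{9053} = \left(-48873\right) \frac{1}{9053} = - \frac{4443}{823}$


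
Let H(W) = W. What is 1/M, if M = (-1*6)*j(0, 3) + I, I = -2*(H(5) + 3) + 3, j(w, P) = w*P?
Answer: -1/13 ≈ -0.076923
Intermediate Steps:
j(w, P) = P*w
I = -13 (I = -2*(5 + 3) + 3 = -2*8 + 3 = -16 + 3 = -13)
M = -13 (M = (-1*6)*(3*0) - 13 = -6*0 - 13 = 0 - 13 = -13)
1/M = 1/(-13) = -1/13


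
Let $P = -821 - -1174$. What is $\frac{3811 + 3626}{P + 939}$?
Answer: $\frac{7437}{1292} \approx 5.7562$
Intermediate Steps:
$P = 353$ ($P = -821 + 1174 = 353$)
$\frac{3811 + 3626}{P + 939} = \frac{3811 + 3626}{353 + 939} = \frac{7437}{1292}$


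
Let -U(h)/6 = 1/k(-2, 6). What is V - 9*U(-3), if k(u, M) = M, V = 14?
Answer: 23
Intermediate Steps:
U(h) = -1 (U(h) = -6/6 = -6*1/6 = -1)
V - 9*U(-3) = 14 - 9*(-1) = 14 + 9 = 23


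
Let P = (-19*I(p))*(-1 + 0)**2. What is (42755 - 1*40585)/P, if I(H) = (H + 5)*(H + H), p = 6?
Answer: -1085/1254 ≈ -0.86523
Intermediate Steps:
I(H) = 2*H*(5 + H) (I(H) = (5 + H)*(2*H) = 2*H*(5 + H))
P = -2508 (P = (-38*6*(5 + 6))*(-1 + 0)**2 = -38*6*11*(-1)**2 = -19*132*1 = -2508*1 = -2508)
(42755 - 1*40585)/P = (42755 - 1*40585)/(-2508) = (42755 - 40585)*(-1/2508) = 2170*(-1/2508) = -1085/1254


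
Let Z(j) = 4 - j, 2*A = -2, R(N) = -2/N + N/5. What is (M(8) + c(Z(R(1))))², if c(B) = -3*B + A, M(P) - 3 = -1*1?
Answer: 6724/25 ≈ 268.96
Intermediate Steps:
M(P) = 2 (M(P) = 3 - 1*1 = 3 - 1 = 2)
R(N) = -2/N + N/5 (R(N) = -2/N + N*(⅕) = -2/N + N/5)
A = -1 (A = (½)*(-2) = -1)
c(B) = -1 - 3*B (c(B) = -3*B - 1 = -1 - 3*B)
(M(8) + c(Z(R(1))))² = (2 + (-1 - 3*(4 - (-2/1 + (⅕)*1))))² = (2 + (-1 - 3*(4 - (-2*1 + ⅕))))² = (2 + (-1 - 3*(4 - (-2 + ⅕))))² = (2 + (-1 - 3*(4 - 1*(-9/5))))² = (2 + (-1 - 3*(4 + 9/5)))² = (2 + (-1 - 3*29/5))² = (2 + (-1 - 87/5))² = (2 - 92/5)² = (-82/5)² = 6724/25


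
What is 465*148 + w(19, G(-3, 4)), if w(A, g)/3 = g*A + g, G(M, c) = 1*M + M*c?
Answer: 67920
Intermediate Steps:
G(M, c) = M + M*c
w(A, g) = 3*g + 3*A*g (w(A, g) = 3*(g*A + g) = 3*(A*g + g) = 3*(g + A*g) = 3*g + 3*A*g)
465*148 + w(19, G(-3, 4)) = 465*148 + 3*(-3*(1 + 4))*(1 + 19) = 68820 + 3*(-3*5)*20 = 68820 + 3*(-15)*20 = 68820 - 900 = 67920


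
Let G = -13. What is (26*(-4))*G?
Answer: 1352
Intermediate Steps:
(26*(-4))*G = (26*(-4))*(-13) = -104*(-13) = 1352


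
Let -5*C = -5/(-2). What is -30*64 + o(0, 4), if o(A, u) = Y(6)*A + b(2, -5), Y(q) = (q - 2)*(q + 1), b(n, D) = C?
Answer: -3841/2 ≈ -1920.5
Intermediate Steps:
C = -1/2 (C = -(-1)/(-2) = -(-1)*(-1)/2 = -1/5*5/2 = -1/2 ≈ -0.50000)
b(n, D) = -1/2
Y(q) = (1 + q)*(-2 + q) (Y(q) = (-2 + q)*(1 + q) = (1 + q)*(-2 + q))
o(A, u) = -1/2 + 28*A (o(A, u) = (-2 + 6**2 - 1*6)*A - 1/2 = (-2 + 36 - 6)*A - 1/2 = 28*A - 1/2 = -1/2 + 28*A)
-30*64 + o(0, 4) = -30*64 + (-1/2 + 28*0) = -1920 + (-1/2 + 0) = -1920 - 1/2 = -3841/2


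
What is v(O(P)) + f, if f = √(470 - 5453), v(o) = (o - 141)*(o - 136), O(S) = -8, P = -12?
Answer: 21456 + I*√4983 ≈ 21456.0 + 70.59*I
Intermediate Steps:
v(o) = (-141 + o)*(-136 + o)
f = I*√4983 (f = √(-4983) = I*√4983 ≈ 70.59*I)
v(O(P)) + f = (19176 + (-8)² - 277*(-8)) + I*√4983 = (19176 + 64 + 2216) + I*√4983 = 21456 + I*√4983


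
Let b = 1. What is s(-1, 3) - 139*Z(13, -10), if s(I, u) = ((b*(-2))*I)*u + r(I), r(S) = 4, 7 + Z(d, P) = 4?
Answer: 427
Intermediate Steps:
Z(d, P) = -3 (Z(d, P) = -7 + 4 = -3)
s(I, u) = 4 - 2*I*u (s(I, u) = ((1*(-2))*I)*u + 4 = (-2*I)*u + 4 = -2*I*u + 4 = 4 - 2*I*u)
s(-1, 3) - 139*Z(13, -10) = (4 - 2*(-1)*3) - 139*(-3) = (4 + 6) + 417 = 10 + 417 = 427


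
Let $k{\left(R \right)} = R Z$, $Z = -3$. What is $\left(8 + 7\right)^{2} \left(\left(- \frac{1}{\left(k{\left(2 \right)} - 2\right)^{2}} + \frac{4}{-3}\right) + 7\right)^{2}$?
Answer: $\frac{29430625}{4096} \approx 7185.2$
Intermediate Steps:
$k{\left(R \right)} = - 3 R$ ($k{\left(R \right)} = R \left(-3\right) = - 3 R$)
$\left(8 + 7\right)^{2} \left(\left(- \frac{1}{\left(k{\left(2 \right)} - 2\right)^{2}} + \frac{4}{-3}\right) + 7\right)^{2} = \left(8 + 7\right)^{2} \left(\left(- \frac{1}{\left(\left(-3\right) 2 - 2\right)^{2}} + \frac{4}{-3}\right) + 7\right)^{2} = 15^{2} \left(\left(- \frac{1}{\left(-6 - 2\right)^{2}} + 4 \left(- \frac{1}{3}\right)\right) + 7\right)^{2} = 225 \left(\left(- \frac{1}{\left(-8\right)^{2}} - \frac{4}{3}\right) + 7\right)^{2} = 225 \left(\left(- \frac{1}{64} - \frac{4}{3}\right) + 7\right)^{2} = 225 \left(- \frac{259}{192} + 7\right)^{2} = 225 \left(\frac{1085}{192}\right)^{2} = 225 \cdot \frac{1177225}{36864} = \frac{29430625}{4096}$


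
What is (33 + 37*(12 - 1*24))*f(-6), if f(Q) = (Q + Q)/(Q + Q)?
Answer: -411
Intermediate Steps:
f(Q) = 1 (f(Q) = (2*Q)/((2*Q)) = (2*Q)*(1/(2*Q)) = 1)
(33 + 37*(12 - 1*24))*f(-6) = (33 + 37*(12 - 1*24))*1 = (33 + 37*(12 - 24))*1 = (33 + 37*(-12))*1 = (33 - 444)*1 = -411*1 = -411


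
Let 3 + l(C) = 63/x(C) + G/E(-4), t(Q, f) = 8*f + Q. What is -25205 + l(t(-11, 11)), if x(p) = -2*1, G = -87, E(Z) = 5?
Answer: -252569/10 ≈ -25257.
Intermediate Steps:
x(p) = -2
t(Q, f) = Q + 8*f
l(C) = -519/10 (l(C) = -3 + (63/(-2) - 87/5) = -3 + (63*(-1/2) - 87*1/5) = -3 + (-63/2 - 87/5) = -3 - 489/10 = -519/10)
-25205 + l(t(-11, 11)) = -25205 - 519/10 = -252569/10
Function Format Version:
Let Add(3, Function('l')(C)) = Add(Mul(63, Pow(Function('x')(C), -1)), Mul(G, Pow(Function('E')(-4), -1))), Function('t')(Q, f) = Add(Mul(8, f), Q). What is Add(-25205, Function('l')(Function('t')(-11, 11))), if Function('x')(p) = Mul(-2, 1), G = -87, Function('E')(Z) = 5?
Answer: Rational(-252569, 10) ≈ -25257.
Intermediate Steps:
Function('x')(p) = -2
Function('t')(Q, f) = Add(Q, Mul(8, f))
Function('l')(C) = Rational(-519, 10) (Function('l')(C) = Add(-3, Add(Mul(63, Pow(-2, -1)), Mul(-87, Pow(5, -1)))) = Add(-3, Add(Mul(63, Rational(-1, 2)), Mul(-87, Rational(1, 5)))) = Add(-3, Add(Rational(-63, 2), Rational(-87, 5))) = Add(-3, Rational(-489, 10)) = Rational(-519, 10))
Add(-25205, Function('l')(Function('t')(-11, 11))) = Add(-25205, Rational(-519, 10)) = Rational(-252569, 10)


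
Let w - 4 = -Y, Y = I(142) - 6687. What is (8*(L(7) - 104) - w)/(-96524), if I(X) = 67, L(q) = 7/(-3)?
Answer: 5606/72393 ≈ 0.077438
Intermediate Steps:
L(q) = -7/3 (L(q) = 7*(-⅓) = -7/3)
Y = -6620 (Y = 67 - 6687 = -6620)
w = 6624 (w = 4 - 1*(-6620) = 4 + 6620 = 6624)
(8*(L(7) - 104) - w)/(-96524) = (8*(-7/3 - 104) - 1*6624)/(-96524) = (8*(-319/3) - 6624)*(-1/96524) = (-2552/3 - 6624)*(-1/96524) = -22424/3*(-1/96524) = 5606/72393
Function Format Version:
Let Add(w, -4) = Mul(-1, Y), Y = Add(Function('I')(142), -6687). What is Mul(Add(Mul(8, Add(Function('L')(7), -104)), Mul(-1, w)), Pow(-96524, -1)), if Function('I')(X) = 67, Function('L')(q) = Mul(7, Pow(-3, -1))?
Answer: Rational(5606, 72393) ≈ 0.077438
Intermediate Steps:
Function('L')(q) = Rational(-7, 3) (Function('L')(q) = Mul(7, Rational(-1, 3)) = Rational(-7, 3))
Y = -6620 (Y = Add(67, -6687) = -6620)
w = 6624 (w = Add(4, Mul(-1, -6620)) = Add(4, 6620) = 6624)
Mul(Add(Mul(8, Add(Function('L')(7), -104)), Mul(-1, w)), Pow(-96524, -1)) = Mul(Add(Mul(8, Add(Rational(-7, 3), -104)), Mul(-1, 6624)), Pow(-96524, -1)) = Mul(Add(Mul(8, Rational(-319, 3)), -6624), Rational(-1, 96524)) = Mul(Add(Rational(-2552, 3), -6624), Rational(-1, 96524)) = Mul(Rational(-22424, 3), Rational(-1, 96524)) = Rational(5606, 72393)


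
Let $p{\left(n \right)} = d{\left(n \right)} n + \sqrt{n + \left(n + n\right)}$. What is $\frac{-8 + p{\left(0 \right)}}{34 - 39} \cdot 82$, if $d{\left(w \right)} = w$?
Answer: $\frac{656}{5} \approx 131.2$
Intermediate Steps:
$p{\left(n \right)} = n^{2} + \sqrt{3} \sqrt{n}$ ($p{\left(n \right)} = n n + \sqrt{n + \left(n + n\right)} = n^{2} + \sqrt{n + 2 n} = n^{2} + \sqrt{3 n} = n^{2} + \sqrt{3} \sqrt{n}$)
$\frac{-8 + p{\left(0 \right)}}{34 - 39} \cdot 82 = \frac{-8 + \left(0^{2} + \sqrt{3} \sqrt{0}\right)}{34 - 39} \cdot 82 = \frac{-8 + \left(0 + \sqrt{3} \cdot 0\right)}{-5} \cdot 82 = \left(-8 + \left(0 + 0\right)\right) \left(- \frac{1}{5}\right) 82 = \left(-8 + 0\right) \left(- \frac{1}{5}\right) 82 = \left(-8\right) \left(- \frac{1}{5}\right) 82 = \frac{8}{5} \cdot 82 = \frac{656}{5}$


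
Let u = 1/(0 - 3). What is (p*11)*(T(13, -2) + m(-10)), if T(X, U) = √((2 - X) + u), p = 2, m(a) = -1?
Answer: -22 + 22*I*√102/3 ≈ -22.0 + 74.063*I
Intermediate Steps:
u = -⅓ (u = 1/(-3) = -⅓ ≈ -0.33333)
T(X, U) = √(5/3 - X) (T(X, U) = √((2 - X) - ⅓) = √(5/3 - X))
(p*11)*(T(13, -2) + m(-10)) = (2*11)*(√(15 - 9*13)/3 - 1) = 22*(√(15 - 117)/3 - 1) = 22*(√(-102)/3 - 1) = 22*((I*√102)/3 - 1) = 22*(I*√102/3 - 1) = 22*(-1 + I*√102/3) = -22 + 22*I*√102/3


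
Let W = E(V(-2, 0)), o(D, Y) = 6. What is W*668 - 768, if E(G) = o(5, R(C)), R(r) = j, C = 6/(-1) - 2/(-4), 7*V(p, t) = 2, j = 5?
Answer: 3240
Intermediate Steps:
V(p, t) = 2/7 (V(p, t) = (⅐)*2 = 2/7)
C = -11/2 (C = 6*(-1) - 2*(-¼) = -6 + ½ = -11/2 ≈ -5.5000)
R(r) = 5
E(G) = 6
W = 6
W*668 - 768 = 6*668 - 768 = 4008 - 768 = 3240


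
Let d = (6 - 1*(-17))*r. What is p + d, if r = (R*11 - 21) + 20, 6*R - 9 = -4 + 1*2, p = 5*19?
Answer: 2203/6 ≈ 367.17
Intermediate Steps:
p = 95
R = 7/6 (R = 3/2 + (-4 + 1*2)/6 = 3/2 + (-4 + 2)/6 = 3/2 + (⅙)*(-2) = 3/2 - ⅓ = 7/6 ≈ 1.1667)
r = 71/6 (r = ((7/6)*11 - 21) + 20 = (77/6 - 21) + 20 = -49/6 + 20 = 71/6 ≈ 11.833)
d = 1633/6 (d = (6 - 1*(-17))*(71/6) = (6 + 17)*(71/6) = 23*(71/6) = 1633/6 ≈ 272.17)
p + d = 95 + 1633/6 = 2203/6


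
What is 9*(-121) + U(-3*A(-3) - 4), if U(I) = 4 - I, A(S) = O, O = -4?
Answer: -1093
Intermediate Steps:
A(S) = -4
9*(-121) + U(-3*A(-3) - 4) = 9*(-121) + (4 - (-3*(-4) - 4)) = -1089 + (4 - (12 - 4)) = -1089 + (4 - 1*8) = -1089 + (4 - 8) = -1089 - 4 = -1093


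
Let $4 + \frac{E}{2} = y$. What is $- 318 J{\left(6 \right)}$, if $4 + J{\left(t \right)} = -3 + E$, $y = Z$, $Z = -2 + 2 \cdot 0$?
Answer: $6042$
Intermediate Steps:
$Z = -2$ ($Z = -2 + 0 = -2$)
$y = -2$
$E = -12$ ($E = -8 + 2 \left(-2\right) = -8 - 4 = -12$)
$J{\left(t \right)} = -19$ ($J{\left(t \right)} = -4 - 15 = -19$)
$- 318 J{\left(6 \right)} = \left(-318\right) \left(-19\right) = 6042$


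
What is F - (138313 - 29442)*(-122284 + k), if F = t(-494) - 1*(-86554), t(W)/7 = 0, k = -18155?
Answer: 15289820923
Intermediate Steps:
t(W) = 0 (t(W) = 7*0 = 0)
F = 86554 (F = 0 - 1*(-86554) = 0 + 86554 = 86554)
F - (138313 - 29442)*(-122284 + k) = 86554 - (138313 - 29442)*(-122284 - 18155) = 86554 - 108871*(-140439) = 86554 - 1*(-15289734369) = 86554 + 15289734369 = 15289820923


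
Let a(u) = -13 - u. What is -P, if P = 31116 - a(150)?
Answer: -31279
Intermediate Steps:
P = 31279 (P = 31116 - (-13 - 1*150) = 31116 - (-13 - 150) = 31116 - 1*(-163) = 31116 + 163 = 31279)
-P = -1*31279 = -31279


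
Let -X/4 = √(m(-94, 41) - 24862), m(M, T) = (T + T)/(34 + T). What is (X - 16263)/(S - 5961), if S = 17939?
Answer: -16263/11978 - 4*I*√1398426/89835 ≈ -1.3577 - 0.052654*I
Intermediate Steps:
m(M, T) = 2*T/(34 + T) (m(M, T) = (2*T)/(34 + T) = 2*T/(34 + T))
X = -8*I*√1398426/15 (X = -4*√(2*41/(34 + 41) - 24862) = -4*√(2*41/75 - 24862) = -4*√(2*41*(1/75) - 24862) = -4*√(82/75 - 24862) = -8*I*√1398426/15 ≈ -630.69*I)
(X - 16263)/(S - 5961) = (-8*I*√1398426/15 - 16263)/(17939 - 5961) = (-16263 - 8*I*√1398426/15)/11978 = (-16263 - 8*I*√1398426/15)*(1/11978) = -16263/11978 - 4*I*√1398426/89835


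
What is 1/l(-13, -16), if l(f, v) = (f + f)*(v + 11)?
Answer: 1/130 ≈ 0.0076923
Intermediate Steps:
l(f, v) = 2*f*(11 + v) (l(f, v) = (2*f)*(11 + v) = 2*f*(11 + v))
1/l(-13, -16) = 1/(2*(-13)*(11 - 16)) = 1/(2*(-13)*(-5)) = 1/130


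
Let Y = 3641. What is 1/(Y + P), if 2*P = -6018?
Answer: 1/632 ≈ 0.0015823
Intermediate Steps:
P = -3009 (P = (1/2)*(-6018) = -3009)
1/(Y + P) = 1/(3641 - 3009) = 1/632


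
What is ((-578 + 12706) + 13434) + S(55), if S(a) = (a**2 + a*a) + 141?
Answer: 31753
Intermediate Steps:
S(a) = 141 + 2*a**2 (S(a) = (a**2 + a**2) + 141 = 2*a**2 + 141 = 141 + 2*a**2)
((-578 + 12706) + 13434) + S(55) = ((-578 + 12706) + 13434) + (141 + 2*55**2) = (12128 + 13434) + (141 + 2*3025) = 25562 + (141 + 6050) = 25562 + 6191 = 31753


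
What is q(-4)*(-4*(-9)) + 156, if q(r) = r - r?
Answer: 156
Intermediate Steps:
q(r) = 0
q(-4)*(-4*(-9)) + 156 = 0*(-4*(-9)) + 156 = 0*36 + 156 = 0 + 156 = 156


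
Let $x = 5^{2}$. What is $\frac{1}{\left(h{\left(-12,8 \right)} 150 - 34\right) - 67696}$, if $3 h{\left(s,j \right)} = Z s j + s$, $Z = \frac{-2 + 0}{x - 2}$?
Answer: $- \frac{23}{1561990} \approx -1.4725 \cdot 10^{-5}$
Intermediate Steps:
$x = 25$
$Z = - \frac{2}{23}$ ($Z = \frac{-2 + 0}{25 - 2} = - \frac{2}{23} \approx -0.086957$)
$h{\left(s,j \right)} = \frac{s}{3} - \frac{2 j s}{69}$ ($h{\left(s,j \right)} = \frac{- \frac{2 s}{23} j + s}{3} = \frac{- \frac{2 j s}{23} + s}{3} = \frac{s - \frac{2 j s}{23}}{3} = \frac{s}{3} - \frac{2 j s}{69}$)
$\frac{1}{\left(h{\left(-12,8 \right)} 150 - 34\right) - 67696} = \frac{1}{\left(\frac{1}{69} \left(-12\right) \left(23 - 16\right) 150 - 34\right) - 67696} = \frac{1}{\left(\frac{1}{69} \left(-12\right) 7 \cdot 150 - 34\right) - 67696} = \frac{1}{\left(\left(- \frac{28}{23}\right) 150 - 34\right) - 67696} = \frac{1}{\left(- \frac{4200}{23} - 34\right) - 67696} = \frac{1}{- \frac{4982}{23} - 67696} = \frac{1}{- \frac{1561990}{23}} = - \frac{23}{1561990}$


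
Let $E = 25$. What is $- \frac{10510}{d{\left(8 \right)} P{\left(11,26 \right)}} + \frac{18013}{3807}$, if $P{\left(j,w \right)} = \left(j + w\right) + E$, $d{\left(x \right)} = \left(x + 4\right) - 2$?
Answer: $- \frac{2884351}{236034} \approx -12.22$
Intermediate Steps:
$d{\left(x \right)} = 2 + x$ ($d{\left(x \right)} = \left(4 + x\right) - 2 = 2 + x$)
$P{\left(j,w \right)} = 25 + j + w$ ($P{\left(j,w \right)} = \left(j + w\right) + 25 = 25 + j + w$)
$- \frac{10510}{d{\left(8 \right)} P{\left(11,26 \right)}} + \frac{18013}{3807} = - \frac{10510}{\left(2 + 8\right) \left(25 + 11 + 26\right)} + \frac{18013}{3807} = - \frac{10510}{10 \cdot 62} + 18013 \cdot \frac{1}{3807} = - \frac{10510}{620} + \frac{18013}{3807} = \left(-10510\right) \frac{1}{620} + \frac{18013}{3807} = - \frac{1051}{62} + \frac{18013}{3807} = - \frac{2884351}{236034}$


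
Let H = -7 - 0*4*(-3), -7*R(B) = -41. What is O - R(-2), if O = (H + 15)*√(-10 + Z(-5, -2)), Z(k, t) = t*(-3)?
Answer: -41/7 + 16*I ≈ -5.8571 + 16.0*I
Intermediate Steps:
R(B) = 41/7 (R(B) = -⅐*(-41) = 41/7)
Z(k, t) = -3*t
H = -7 (H = -7 - 0*(-3) = -7 - 1*0 = -7 + 0 = -7)
O = 16*I (O = (-7 + 15)*√(-10 - 3*(-2)) = 8*√(-10 + 6) = 8*√(-4) = 8*(2*I) = 16*I ≈ 16.0*I)
O - R(-2) = 16*I - 1*41/7 = 16*I - 41/7 = -41/7 + 16*I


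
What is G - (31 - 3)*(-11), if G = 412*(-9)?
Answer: -3400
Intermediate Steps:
G = -3708
G - (31 - 3)*(-11) = -3708 - (31 - 3)*(-11) = -3708 - 28*(-11) = -3708 - 1*(-308) = -3708 + 308 = -3400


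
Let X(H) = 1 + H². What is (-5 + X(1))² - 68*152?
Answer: -10327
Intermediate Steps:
(-5 + X(1))² - 68*152 = (-5 + (1 + 1²))² - 68*152 = (-5 + (1 + 1))² - 10336 = (-5 + 2)² - 10336 = (-3)² - 10336 = 9 - 10336 = -10327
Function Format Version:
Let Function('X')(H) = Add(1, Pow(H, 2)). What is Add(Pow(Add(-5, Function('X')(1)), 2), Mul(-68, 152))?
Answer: -10327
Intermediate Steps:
Add(Pow(Add(-5, Function('X')(1)), 2), Mul(-68, 152)) = Add(Pow(Add(-5, Add(1, Pow(1, 2))), 2), Mul(-68, 152)) = Add(Pow(Add(-5, Add(1, 1)), 2), -10336) = Add(Pow(Add(-5, 2), 2), -10336) = Add(Pow(-3, 2), -10336) = Add(9, -10336) = -10327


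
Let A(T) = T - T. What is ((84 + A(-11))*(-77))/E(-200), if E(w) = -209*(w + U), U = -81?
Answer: -588/5339 ≈ -0.11013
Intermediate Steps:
A(T) = 0
E(w) = 16929 - 209*w (E(w) = -209*(w - 81) = -209*(-81 + w) = 16929 - 209*w)
((84 + A(-11))*(-77))/E(-200) = ((84 + 0)*(-77))/(16929 - 209*(-200)) = (84*(-77))/(16929 + 41800) = -6468/58729 = -6468*1/58729 = -588/5339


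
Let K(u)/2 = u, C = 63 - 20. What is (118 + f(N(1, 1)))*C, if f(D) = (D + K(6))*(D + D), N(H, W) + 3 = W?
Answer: 3354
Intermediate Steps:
C = 43
N(H, W) = -3 + W
K(u) = 2*u
f(D) = 2*D*(12 + D) (f(D) = (D + 2*6)*(D + D) = (D + 12)*(2*D) = (12 + D)*(2*D) = 2*D*(12 + D))
(118 + f(N(1, 1)))*C = (118 + 2*(-3 + 1)*(12 + (-3 + 1)))*43 = (118 + 2*(-2)*(12 - 2))*43 = (118 + 2*(-2)*10)*43 = (118 - 40)*43 = 78*43 = 3354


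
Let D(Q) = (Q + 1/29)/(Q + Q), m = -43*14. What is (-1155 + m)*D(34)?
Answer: -1734159/1972 ≈ -879.39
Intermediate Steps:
m = -602
D(Q) = (1/29 + Q)/(2*Q) (D(Q) = (Q + 1/29)/((2*Q)) = (1/29 + Q)*(1/(2*Q)) = (1/29 + Q)/(2*Q))
(-1155 + m)*D(34) = (-1155 - 602)*((1/58)*(1 + 29*34)/34) = -1757*(1 + 986)/(58*34) = -1757*987/(58*34) = -1757*987/1972 = -1734159/1972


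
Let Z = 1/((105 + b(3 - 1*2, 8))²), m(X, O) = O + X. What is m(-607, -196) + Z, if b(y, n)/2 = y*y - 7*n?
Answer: -20074/25 ≈ -802.96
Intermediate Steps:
b(y, n) = -14*n + 2*y² (b(y, n) = 2*(y*y - 7*n) = 2*(y² - 7*n) = -14*n + 2*y²)
Z = 1/25 (Z = 1/((105 + (-14*8 + 2*(3 - 1*2)²))²) = 1/((105 + (-112 + 2*(3 - 2)²))²) = 1/((105 + (-112 + 2*1²))²) = 1/((105 + (-112 + 2*1))²) = 1/((105 + (-112 + 2))²) = 1/((105 - 110)²) = 1/((-5)²) = 1/25 ≈ 0.040000)
m(-607, -196) + Z = (-196 - 607) + 1/25 = -803 + 1/25 = -20074/25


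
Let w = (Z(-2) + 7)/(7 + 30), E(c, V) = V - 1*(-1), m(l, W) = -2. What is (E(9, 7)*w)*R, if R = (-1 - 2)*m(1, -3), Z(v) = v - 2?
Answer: 144/37 ≈ 3.8919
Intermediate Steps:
Z(v) = -2 + v
E(c, V) = 1 + V (E(c, V) = V + 1 = 1 + V)
R = 6 (R = (-1 - 2)*(-2) = -3*(-2) = 6)
w = 3/37 (w = ((-2 - 2) + 7)/(7 + 30) = (-4 + 7)/37 = 3*(1/37) = 3/37 ≈ 0.081081)
(E(9, 7)*w)*R = ((1 + 7)*(3/37))*6 = (8*(3/37))*6 = (24/37)*6 = 144/37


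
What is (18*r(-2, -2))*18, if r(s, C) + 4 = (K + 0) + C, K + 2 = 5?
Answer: -972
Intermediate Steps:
K = 3 (K = -2 + 5 = 3)
r(s, C) = -1 + C (r(s, C) = -4 + ((3 + 0) + C) = -4 + (3 + C) = -1 + C)
(18*r(-2, -2))*18 = (18*(-1 - 2))*18 = (18*(-3))*18 = -54*18 = -972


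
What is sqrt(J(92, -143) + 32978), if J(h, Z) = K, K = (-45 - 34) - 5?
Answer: sqrt(32894) ≈ 181.37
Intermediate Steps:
K = -84 (K = -79 - 5 = -84)
J(h, Z) = -84
sqrt(J(92, -143) + 32978) = sqrt(-84 + 32978) = sqrt(32894)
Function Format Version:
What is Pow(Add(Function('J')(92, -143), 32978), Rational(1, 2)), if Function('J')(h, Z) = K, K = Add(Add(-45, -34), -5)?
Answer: Pow(32894, Rational(1, 2)) ≈ 181.37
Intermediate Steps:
K = -84 (K = Add(-79, -5) = -84)
Function('J')(h, Z) = -84
Pow(Add(Function('J')(92, -143), 32978), Rational(1, 2)) = Pow(Add(-84, 32978), Rational(1, 2)) = Pow(32894, Rational(1, 2))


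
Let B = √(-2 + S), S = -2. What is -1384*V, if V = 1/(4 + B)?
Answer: -1384/5 + 692*I/5 ≈ -276.8 + 138.4*I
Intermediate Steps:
B = 2*I (B = √(-2 - 2) = √(-4) = 2*I ≈ 2.0*I)
V = (4 - 2*I)/20 (V = 1/(4 + 2*I) = (4 - 2*I)/20 ≈ 0.2 - 0.1*I)
-1384*V = -1384*(⅕ - I/10) = -1384/5 + 692*I/5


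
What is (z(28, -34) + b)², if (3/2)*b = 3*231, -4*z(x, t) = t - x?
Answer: 912025/4 ≈ 2.2801e+5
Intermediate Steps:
z(x, t) = -t/4 + x/4 (z(x, t) = -(t - x)/4 = -t/4 + x/4)
b = 462 (b = 2*(3*231)/3 = (⅔)*693 = 462)
(z(28, -34) + b)² = ((-¼*(-34) + (¼)*28) + 462)² = ((17/2 + 7) + 462)² = (31/2 + 462)² = (955/2)² = 912025/4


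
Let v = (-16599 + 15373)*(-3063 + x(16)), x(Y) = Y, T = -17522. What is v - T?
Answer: 3753144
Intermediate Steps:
v = 3735622 (v = (-16599 + 15373)*(-3063 + 16) = -1226*(-3047) = 3735622)
v - T = 3735622 - 1*(-17522) = 3735622 + 17522 = 3753144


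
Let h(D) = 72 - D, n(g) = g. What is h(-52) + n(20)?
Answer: 144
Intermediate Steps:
h(-52) + n(20) = (72 - 1*(-52)) + 20 = (72 + 52) + 20 = 124 + 20 = 144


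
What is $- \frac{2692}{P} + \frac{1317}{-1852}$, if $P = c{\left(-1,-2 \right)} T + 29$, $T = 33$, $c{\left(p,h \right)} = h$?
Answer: $\frac{4936855}{68524} \approx 72.046$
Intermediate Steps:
$P = -37$ ($P = \left(-2\right) 33 + 29 = -66 + 29 = -37$)
$- \frac{2692}{P} + \frac{1317}{-1852} = - \frac{2692}{-37} + \frac{1317}{-1852} = \left(-2692\right) \left(- \frac{1}{37}\right) + 1317 \left(- \frac{1}{1852}\right) = \frac{2692}{37} - \frac{1317}{1852} = \frac{4936855}{68524}$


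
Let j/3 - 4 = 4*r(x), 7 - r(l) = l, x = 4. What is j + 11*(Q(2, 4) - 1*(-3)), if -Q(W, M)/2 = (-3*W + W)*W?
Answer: 257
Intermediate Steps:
r(l) = 7 - l
Q(W, M) = 4*W**2 (Q(W, M) = -2*(-3*W + W)*W = -2*(-2*W)*W = -(-4)*W**2 = 4*W**2)
j = 48 (j = 12 + 3*(4*(7 - 1*4)) = 12 + 3*(4*(7 - 4)) = 12 + 3*(4*3) = 12 + 3*12 = 12 + 36 = 48)
j + 11*(Q(2, 4) - 1*(-3)) = 48 + 11*(4*2**2 - 1*(-3)) = 48 + 11*(4*4 + 3) = 48 + 11*(16 + 3) = 48 + 11*19 = 48 + 209 = 257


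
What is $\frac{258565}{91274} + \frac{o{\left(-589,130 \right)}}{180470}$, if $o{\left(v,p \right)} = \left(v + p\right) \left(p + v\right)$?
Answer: $\frac{16473230786}{4118054695} \approx 4.0002$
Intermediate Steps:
$o{\left(v,p \right)} = \left(p + v\right)^{2}$ ($o{\left(v,p \right)} = \left(p + v\right) \left(p + v\right) = \left(p + v\right)^{2}$)
$\frac{258565}{91274} + \frac{o{\left(-589,130 \right)}}{180470} = \frac{258565}{91274} + \frac{\left(130 - 589\right)^{2}}{180470} = 258565 \cdot \frac{1}{91274} + \left(-459\right)^{2} \cdot \frac{1}{180470} = \frac{258565}{91274} + 210681 \cdot \frac{1}{180470} = \frac{258565}{91274} + \frac{210681}{180470} = \frac{16473230786}{4118054695}$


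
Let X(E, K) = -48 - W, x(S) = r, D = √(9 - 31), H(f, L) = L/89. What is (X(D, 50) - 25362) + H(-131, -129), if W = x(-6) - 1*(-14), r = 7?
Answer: -2263488/89 ≈ -25432.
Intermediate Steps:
H(f, L) = L/89 (H(f, L) = L*(1/89) = L/89)
D = I*√22 (D = √(-22) = I*√22 ≈ 4.6904*I)
x(S) = 7
W = 21 (W = 7 - 1*(-14) = 7 + 14 = 21)
X(E, K) = -69 (X(E, K) = -48 - 1*21 = -48 - 21 = -69)
(X(D, 50) - 25362) + H(-131, -129) = (-69 - 25362) + (1/89)*(-129) = -25431 - 129/89 = -2263488/89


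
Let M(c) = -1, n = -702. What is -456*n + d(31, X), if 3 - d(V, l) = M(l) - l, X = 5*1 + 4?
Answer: 320125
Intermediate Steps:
X = 9 (X = 5 + 4 = 9)
d(V, l) = 4 + l (d(V, l) = 3 - (-1 - l) = 3 + (1 + l) = 4 + l)
-456*n + d(31, X) = -456*(-702) + (4 + 9) = 320112 + 13 = 320125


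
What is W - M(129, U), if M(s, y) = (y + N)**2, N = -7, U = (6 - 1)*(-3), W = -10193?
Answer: -10677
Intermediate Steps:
U = -15 (U = 5*(-3) = -15)
M(s, y) = (-7 + y)**2 (M(s, y) = (y - 7)**2 = (-7 + y)**2)
W - M(129, U) = -10193 - (-7 - 15)**2 = -10193 - 1*(-22)**2 = -10193 - 1*484 = -10193 - 484 = -10677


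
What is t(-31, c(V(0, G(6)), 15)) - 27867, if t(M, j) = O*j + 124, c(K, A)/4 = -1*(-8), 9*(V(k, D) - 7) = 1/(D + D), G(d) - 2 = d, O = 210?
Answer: -21023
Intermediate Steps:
G(d) = 2 + d
V(k, D) = 7 + 1/(18*D) (V(k, D) = 7 + 1/(9*(D + D)) = 7 + 1/(9*((2*D))) = 7 + (1/(2*D))/9 = 7 + 1/(18*D))
c(K, A) = 32 (c(K, A) = 4*(-1*(-8)) = 4*8 = 32)
t(M, j) = 124 + 210*j (t(M, j) = 210*j + 124 = 124 + 210*j)
t(-31, c(V(0, G(6)), 15)) - 27867 = (124 + 210*32) - 27867 = (124 + 6720) - 27867 = 6844 - 27867 = -21023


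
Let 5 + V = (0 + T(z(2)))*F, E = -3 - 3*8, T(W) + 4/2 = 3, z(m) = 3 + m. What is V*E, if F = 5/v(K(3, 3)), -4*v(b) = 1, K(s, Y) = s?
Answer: 675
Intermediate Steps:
T(W) = 1 (T(W) = -2 + 3 = 1)
v(b) = -¼ (v(b) = -¼*1 = -¼)
E = -27 (E = -3 - 24 = -27)
F = -20 (F = 5/(-¼) = 5*(-4) = -20)
V = -25 (V = -5 + (0 + 1)*(-20) = -5 + 1*(-20) = -5 - 20 = -25)
V*E = -25*(-27) = 675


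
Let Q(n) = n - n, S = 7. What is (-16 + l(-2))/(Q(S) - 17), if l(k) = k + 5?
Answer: 13/17 ≈ 0.76471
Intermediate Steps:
l(k) = 5 + k
Q(n) = 0
(-16 + l(-2))/(Q(S) - 17) = (-16 + (5 - 2))/(0 - 17) = (-16 + 3)/(-17) = -13*(-1/17) = 13/17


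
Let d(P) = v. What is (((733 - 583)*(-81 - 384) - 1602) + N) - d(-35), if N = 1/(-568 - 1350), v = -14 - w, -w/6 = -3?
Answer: -136791761/1918 ≈ -71320.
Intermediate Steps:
w = 18 (w = -6*(-3) = 18)
v = -32 (v = -14 - 1*18 = -14 - 18 = -32)
d(P) = -32
N = -1/1918 (N = 1/(-1918) = -1/1918 ≈ -0.00052138)
(((733 - 583)*(-81 - 384) - 1602) + N) - d(-35) = (((733 - 583)*(-81 - 384) - 1602) - 1/1918) - 1*(-32) = ((150*(-465) - 1602) - 1/1918) + 32 = ((-69750 - 1602) - 1/1918) + 32 = (-71352 - 1/1918) + 32 = -136853137/1918 + 32 = -136791761/1918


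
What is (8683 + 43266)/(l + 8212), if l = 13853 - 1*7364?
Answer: 51949/14701 ≈ 3.5337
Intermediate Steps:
l = 6489 (l = 13853 - 7364 = 6489)
(8683 + 43266)/(l + 8212) = (8683 + 43266)/(6489 + 8212) = 51949/14701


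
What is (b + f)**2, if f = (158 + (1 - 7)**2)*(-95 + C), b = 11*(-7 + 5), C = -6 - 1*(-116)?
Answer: 8340544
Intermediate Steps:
C = 110 (C = -6 + 116 = 110)
b = -22 (b = 11*(-2) = -22)
f = 2910 (f = (158 + (1 - 7)**2)*(-95 + 110) = (158 + (-6)**2)*15 = (158 + 36)*15 = 194*15 = 2910)
(b + f)**2 = (-22 + 2910)**2 = 2888**2 = 8340544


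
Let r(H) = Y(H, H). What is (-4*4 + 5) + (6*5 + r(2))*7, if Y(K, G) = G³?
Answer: 255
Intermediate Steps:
r(H) = H³
(-4*4 + 5) + (6*5 + r(2))*7 = (-4*4 + 5) + (6*5 + 2³)*7 = (-16 + 5) + (30 + 8)*7 = -11 + 38*7 = -11 + 266 = 255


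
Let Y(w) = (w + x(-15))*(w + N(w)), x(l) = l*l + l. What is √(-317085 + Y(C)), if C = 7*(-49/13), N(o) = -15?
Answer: I*√54871571/13 ≈ 569.81*I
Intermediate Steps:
x(l) = l + l² (x(l) = l² + l = l + l²)
C = -343/13 (C = 7*(-49*1/13) = 7*(-49/13) = -343/13 ≈ -26.385)
Y(w) = (-15 + w)*(210 + w) (Y(w) = (w - 15*(1 - 15))*(w - 15) = (w - 15*(-14))*(-15 + w) = (w + 210)*(-15 + w) = (210 + w)*(-15 + w) = (-15 + w)*(210 + w))
√(-317085 + Y(C)) = √(-317085 + (-3150 + (-343/13)² + 195*(-343/13))) = √(-317085 + (-3150 + 117649/169 - 5145)) = √(-317085 - 1284206/169) = √(-54871571/169) = I*√54871571/13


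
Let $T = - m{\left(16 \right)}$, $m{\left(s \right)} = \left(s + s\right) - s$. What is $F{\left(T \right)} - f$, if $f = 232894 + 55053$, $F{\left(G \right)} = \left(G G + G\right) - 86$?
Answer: $-287793$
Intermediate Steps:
$m{\left(s \right)} = s$ ($m{\left(s \right)} = 2 s - s = s$)
$T = -16$ ($T = \left(-1\right) 16 = -16$)
$F{\left(G \right)} = -86 + G + G^{2}$ ($F{\left(G \right)} = \left(G^{2} + G\right) - 86 = \left(G + G^{2}\right) - 86 = -86 + G + G^{2}$)
$f = 287947$
$F{\left(T \right)} - f = \left(-86 - 16 + \left(-16\right)^{2}\right) - 287947 = \left(-86 - 16 + 256\right) - 287947 = 154 - 287947 = -287793$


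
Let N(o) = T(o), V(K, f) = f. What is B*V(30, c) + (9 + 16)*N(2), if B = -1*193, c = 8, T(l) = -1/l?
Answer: -3113/2 ≈ -1556.5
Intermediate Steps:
N(o) = -1/o
B = -193
B*V(30, c) + (9 + 16)*N(2) = -193*8 + (9 + 16)*(-1/2) = -1544 + 25*(-1*½) = -1544 + 25*(-½) = -1544 - 25/2 = -3113/2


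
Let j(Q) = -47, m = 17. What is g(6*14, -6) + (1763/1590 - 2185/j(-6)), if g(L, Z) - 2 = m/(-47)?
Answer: 3679441/74730 ≈ 49.236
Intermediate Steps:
g(L, Z) = 77/47 (g(L, Z) = 2 + 17/(-47) = 2 + 17*(-1/47) = 2 - 17/47 = 77/47)
g(6*14, -6) + (1763/1590 - 2185/j(-6)) = 77/47 + (1763/1590 - 2185/(-47)) = 77/47 + (1763*(1/1590) - 2185*(-1/47)) = 77/47 + (1763/1590 + 2185/47) = 77/47 + 3557011/74730 = 3679441/74730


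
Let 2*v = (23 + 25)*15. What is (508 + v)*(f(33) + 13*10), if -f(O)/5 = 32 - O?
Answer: 117180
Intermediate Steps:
v = 360 (v = ((23 + 25)*15)/2 = (48*15)/2 = (1/2)*720 = 360)
f(O) = -160 + 5*O (f(O) = -5*(32 - O) = -160 + 5*O)
(508 + v)*(f(33) + 13*10) = (508 + 360)*((-160 + 5*33) + 13*10) = 868*((-160 + 165) + 130) = 868*(5 + 130) = 868*135 = 117180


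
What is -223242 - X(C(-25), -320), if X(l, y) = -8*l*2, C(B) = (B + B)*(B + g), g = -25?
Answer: -183242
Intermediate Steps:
C(B) = 2*B*(-25 + B) (C(B) = (B + B)*(B - 25) = (2*B)*(-25 + B) = 2*B*(-25 + B))
X(l, y) = -16*l
-223242 - X(C(-25), -320) = -223242 - (-16)*2*(-25)*(-25 - 25) = -223242 - (-16)*2*(-25)*(-50) = -223242 - (-16)*2500 = -223242 - 1*(-40000) = -223242 + 40000 = -183242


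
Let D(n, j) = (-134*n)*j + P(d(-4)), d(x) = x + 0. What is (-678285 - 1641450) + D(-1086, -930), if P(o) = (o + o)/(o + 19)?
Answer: -2064855833/15 ≈ -1.3766e+8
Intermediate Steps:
d(x) = x
P(o) = 2*o/(19 + o) (P(o) = (2*o)/(19 + o) = 2*o/(19 + o))
D(n, j) = -8/15 - 134*j*n (D(n, j) = (-134*n)*j + 2*(-4)/(19 - 4) = -134*j*n + 2*(-4)/15 = -134*j*n + 2*(-4)*(1/15) = -134*j*n - 8/15 = -8/15 - 134*j*n)
(-678285 - 1641450) + D(-1086, -930) = (-678285 - 1641450) + (-8/15 - 134*(-930)*(-1086)) = -2319735 + (-8/15 - 135337320) = -2319735 - 2030059808/15 = -2064855833/15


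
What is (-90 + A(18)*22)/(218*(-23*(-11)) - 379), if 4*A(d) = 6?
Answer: -57/54775 ≈ -0.0010406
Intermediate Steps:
A(d) = 3/2 (A(d) = (¼)*6 = 3/2)
(-90 + A(18)*22)/(218*(-23*(-11)) - 379) = (-90 + (3/2)*22)/(218*(-23*(-11)) - 379) = (-90 + 33)/(218*253 - 379) = -57/(55154 - 379) = -57/54775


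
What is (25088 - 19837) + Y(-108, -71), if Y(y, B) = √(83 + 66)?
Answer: 5251 + √149 ≈ 5263.2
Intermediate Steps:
Y(y, B) = √149
(25088 - 19837) + Y(-108, -71) = (25088 - 19837) + √149 = 5251 + √149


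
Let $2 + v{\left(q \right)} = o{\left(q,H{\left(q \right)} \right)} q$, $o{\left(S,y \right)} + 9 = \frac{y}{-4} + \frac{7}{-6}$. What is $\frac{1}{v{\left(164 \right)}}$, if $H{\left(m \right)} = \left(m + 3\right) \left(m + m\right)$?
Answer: $- \frac{3}{6742456} \approx -4.4494 \cdot 10^{-7}$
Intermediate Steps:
$H{\left(m \right)} = 2 m \left(3 + m\right)$ ($H{\left(m \right)} = \left(3 + m\right) 2 m = 2 m \left(3 + m\right)$)
$o{\left(S,y \right)} = - \frac{61}{6} - \frac{y}{4}$ ($o{\left(S,y \right)} = -9 + \left(\frac{y}{-4} + \frac{7}{-6}\right) = -9 + \left(y \left(- \frac{1}{4}\right) + 7 \left(- \frac{1}{6}\right)\right) = -9 - \left(\frac{7}{6} + \frac{y}{4}\right) = - \frac{61}{6} - \frac{y}{4}$)
$v{\left(q \right)} = -2 + q \left(- \frac{61}{6} - \frac{q \left(3 + q\right)}{2}\right)$ ($v{\left(q \right)} = -2 + \left(- \frac{61}{6} - \frac{2 q \left(3 + q\right)}{4}\right) q = -2 + \left(- \frac{61}{6} - \frac{q \left(3 + q\right)}{2}\right) q = -2 + q \left(- \frac{61}{6} - \frac{q \left(3 + q\right)}{2}\right)$)
$\frac{1}{v{\left(164 \right)}} = \frac{1}{-2 - \frac{82 \left(61 + 3 \cdot 164 \left(3 + 164\right)\right)}{3}} = \frac{1}{-2 - \frac{82 \left(61 + 3 \cdot 164 \cdot 167\right)}{3}} = \frac{1}{-2 - \frac{82 \left(61 + 82164\right)}{3}} = \frac{1}{-2 - \frac{82}{3} \cdot 82225} = \frac{1}{-2 - \frac{6742450}{3}} = \frac{1}{- \frac{6742456}{3}} = - \frac{3}{6742456}$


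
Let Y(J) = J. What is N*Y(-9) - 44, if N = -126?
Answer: 1090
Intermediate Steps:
N*Y(-9) - 44 = -126*(-9) - 44 = 1134 - 44 = 1090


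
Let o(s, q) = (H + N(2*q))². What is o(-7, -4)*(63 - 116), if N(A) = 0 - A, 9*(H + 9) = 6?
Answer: -53/9 ≈ -5.8889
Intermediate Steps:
H = -25/3 (H = -9 + (⅑)*6 = -9 + ⅔ = -25/3 ≈ -8.3333)
N(A) = -A
o(s, q) = (-25/3 - 2*q)²
o(-7, -4)*(63 - 116) = ((25 + 6*(-4))²/9)*(63 - 116) = ((25 - 24)²/9)*(-53) = ((⅑)*1²)*(-53) = ((⅑)*1)*(-53) = (⅑)*(-53) = -53/9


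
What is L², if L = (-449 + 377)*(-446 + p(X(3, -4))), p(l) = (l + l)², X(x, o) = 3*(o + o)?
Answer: 17896018176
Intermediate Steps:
X(x, o) = 6*o (X(x, o) = 3*(2*o) = 6*o)
p(l) = 4*l² (p(l) = (2*l)² = 4*l²)
L = -133776 (L = (-449 + 377)*(-446 + 4*(6*(-4))²) = -72*(-446 + 4*(-24)²) = -72*(-446 + 4*576) = -72*(-446 + 2304) = -72*1858 = -133776)
L² = (-133776)² = 17896018176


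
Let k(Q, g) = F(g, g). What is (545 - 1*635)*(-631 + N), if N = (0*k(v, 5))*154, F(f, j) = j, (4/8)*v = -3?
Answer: 56790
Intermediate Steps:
v = -6 (v = 2*(-3) = -6)
k(Q, g) = g
N = 0 (N = (0*5)*154 = 0*154 = 0)
(545 - 1*635)*(-631 + N) = (545 - 1*635)*(-631 + 0) = (545 - 635)*(-631) = -90*(-631) = 56790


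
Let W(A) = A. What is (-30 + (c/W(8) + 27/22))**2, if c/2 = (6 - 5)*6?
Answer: 90000/121 ≈ 743.80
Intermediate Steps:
c = 12 (c = 2*((6 - 5)*6) = 2*(1*6) = 2*6 = 12)
(-30 + (c/W(8) + 27/22))**2 = (-30 + (12/8 + 27/22))**2 = (-30 + (12*(1/8) + 27*(1/22)))**2 = (-30 + (3/2 + 27/22))**2 = (-30 + 30/11)**2 = (-300/11)**2 = 90000/121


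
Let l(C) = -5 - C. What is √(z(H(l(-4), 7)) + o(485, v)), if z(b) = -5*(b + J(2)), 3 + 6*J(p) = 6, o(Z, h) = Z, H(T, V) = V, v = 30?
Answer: √1790/2 ≈ 21.154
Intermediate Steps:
J(p) = ½ (J(p) = -½ + (⅙)*6 = -½ + 1 = ½)
z(b) = -5/2 - 5*b (z(b) = -5*(b + ½) = -5*(½ + b) = -5/2 - 5*b)
√(z(H(l(-4), 7)) + o(485, v)) = √((-5/2 - 5*7) + 485) = √((-5/2 - 35) + 485) = √(-75/2 + 485) = √(895/2) = √1790/2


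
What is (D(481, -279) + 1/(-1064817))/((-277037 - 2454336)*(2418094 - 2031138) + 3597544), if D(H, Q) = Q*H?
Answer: 35724344146/281355949843998237 ≈ 1.2697e-7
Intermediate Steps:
D(H, Q) = H*Q
(D(481, -279) + 1/(-1064817))/((-277037 - 2454336)*(2418094 - 2031138) + 3597544) = (481*(-279) + 1/(-1064817))/((-277037 - 2454336)*(2418094 - 2031138) + 3597544) = (-134199 - 1/1064817)/(-2731373*386956 + 3597544) = -142897376584/(1064817*(-1056921170588 + 3597544)) = -142897376584/1064817/(-1056917573044) = -142897376584/1064817*(-1/1056917573044) = 35724344146/281355949843998237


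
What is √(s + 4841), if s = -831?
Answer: √4010 ≈ 63.325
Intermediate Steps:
√(s + 4841) = √(-831 + 4841) = √4010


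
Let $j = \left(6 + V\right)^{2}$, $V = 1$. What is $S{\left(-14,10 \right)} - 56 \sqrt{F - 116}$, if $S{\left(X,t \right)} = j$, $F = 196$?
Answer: $49 - 224 \sqrt{5} \approx -451.88$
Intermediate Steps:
$j = 49$ ($j = \left(6 + 1\right)^{2} = 7^{2} = 49$)
$S{\left(X,t \right)} = 49$
$S{\left(-14,10 \right)} - 56 \sqrt{F - 116} = 49 - 56 \sqrt{196 - 116} = 49 - 56 \sqrt{80} = 49 - 56 \cdot 4 \sqrt{5} = 49 - 224 \sqrt{5}$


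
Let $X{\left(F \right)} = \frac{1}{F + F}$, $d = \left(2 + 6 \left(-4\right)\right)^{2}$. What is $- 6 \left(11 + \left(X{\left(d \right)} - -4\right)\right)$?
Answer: $- \frac{43563}{484} \approx -90.006$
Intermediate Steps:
$d = 484$ ($d = \left(2 - 24\right)^{2} = \left(-22\right)^{2} = 484$)
$X{\left(F \right)} = \frac{1}{2 F}$
$- 6 \left(11 + \left(X{\left(d \right)} - -4\right)\right) = - 6 \left(11 + \left(\frac{1}{2 \cdot 484} - -4\right)\right) = - 6 \left(11 + \left(\frac{1}{2} \cdot \frac{1}{484} + 4\right)\right) = - 6 \left(11 + \left(\frac{1}{968} + 4\right)\right) = - 6 \left(11 + \frac{3873}{968}\right) = \left(-6\right) \frac{14521}{968} = - \frac{43563}{484}$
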